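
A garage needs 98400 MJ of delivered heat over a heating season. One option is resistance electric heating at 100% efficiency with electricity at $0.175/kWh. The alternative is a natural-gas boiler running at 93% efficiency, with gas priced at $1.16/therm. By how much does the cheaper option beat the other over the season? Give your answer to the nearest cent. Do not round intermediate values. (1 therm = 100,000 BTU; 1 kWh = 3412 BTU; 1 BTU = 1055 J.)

Heat load = 98400 MJ = 98,400,000,000 J / 1055 = 93,270,142 BTU
Gas: input = 93,270,142 / 0.93 = 100,290,475 BTU = 1,003 therm → 1,003 × $1.16 = $1,163.37
Electric: 93,270,142 BTU / 3412 = 27,340 kWh → × $0.175 = $4,783.79
Difference = |$1,163.37 − $4,783.79| = $3,620.42

$3620.42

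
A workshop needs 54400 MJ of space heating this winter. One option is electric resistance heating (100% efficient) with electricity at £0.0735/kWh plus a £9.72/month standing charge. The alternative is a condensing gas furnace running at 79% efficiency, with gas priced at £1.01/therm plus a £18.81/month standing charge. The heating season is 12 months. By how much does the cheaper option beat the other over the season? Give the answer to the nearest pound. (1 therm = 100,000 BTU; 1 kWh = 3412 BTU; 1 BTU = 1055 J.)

£342

Heat load = 54400 MJ = 54,400,000,000 J / 1055 = 51,563,981 BTU
Gas: input = 51,563,981 / 0.790 = 65,270,862 BTU = 652.7 therm → 652.7 × £1.01 = £659.24; + 12 × £18.81 standing = £884.96
Electric: 51,563,981 BTU / 3412 = 15,110 kWh → × £0.0735 = £1,110.77; + 12 × £9.72 standing = £1,227.41
Difference = |£884.96 − £1,227.41| = £342.46 ≈ £342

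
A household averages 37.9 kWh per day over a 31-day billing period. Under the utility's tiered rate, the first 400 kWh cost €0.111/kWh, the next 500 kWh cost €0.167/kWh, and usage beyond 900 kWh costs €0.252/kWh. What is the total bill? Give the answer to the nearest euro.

Usage = 37.9 kWh/day × 31 days = 1174.9 kWh
First 400 kWh × €0.111 = €44.40
Next 500 kWh × €0.167 = €83.50
Remaining 274.9 kWh × €0.252 = €69.27
Total = €197.17 ≈ €197

€197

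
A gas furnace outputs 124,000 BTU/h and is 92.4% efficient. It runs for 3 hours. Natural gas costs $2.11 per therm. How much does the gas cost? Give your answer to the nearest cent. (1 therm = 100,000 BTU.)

$8.49

Heat delivered = 124,000 BTU/h × 3 h = 372,000 BTU
Gas input = 372,000 / 0.924 = 402,597 BTU
= 402,597 / 100,000 = 4.026 therm
Cost = 4.026 × $2.11/therm = $8.49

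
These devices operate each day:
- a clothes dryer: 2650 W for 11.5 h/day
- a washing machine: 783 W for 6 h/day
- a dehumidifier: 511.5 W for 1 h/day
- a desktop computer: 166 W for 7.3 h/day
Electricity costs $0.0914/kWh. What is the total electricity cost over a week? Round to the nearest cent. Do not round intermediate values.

$23.61

clothes dryer: 2650 W × 11.5 h × 7 d = 213,325 Wh = 213.3 kWh
washing machine: 783 W × 6 h × 7 d = 32,886 Wh = 32.89 kWh
dehumidifier: 511.5 W × 1 h × 7 d = 3,580 Wh = 3.58 kWh
desktop computer: 166 W × 7.3 h × 7 d = 8,483 Wh = 8.483 kWh
Total energy = 213.3 + 32.89 + 3.58 + 8.483 = 258.3 kWh
Cost = 258.3 kWh × $0.0914 = $23.61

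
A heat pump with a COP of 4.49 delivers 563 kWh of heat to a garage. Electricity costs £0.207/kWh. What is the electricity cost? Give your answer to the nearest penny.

£25.96

Electrical input = 563 kWh / 4.49 = 125.4 kWh
Cost = 125.4 × £0.207/kWh = £25.96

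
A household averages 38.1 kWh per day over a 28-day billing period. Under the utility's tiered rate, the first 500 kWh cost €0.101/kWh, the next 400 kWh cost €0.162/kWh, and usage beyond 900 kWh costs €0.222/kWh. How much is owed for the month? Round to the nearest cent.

€152.33

Usage = 38.1 kWh/day × 28 days = 1066.8 kWh
First 500 kWh × €0.101 = €50.50
Next 400 kWh × €0.162 = €64.80
Remaining 166.8 kWh × €0.222 = €37.03
Total = €152.33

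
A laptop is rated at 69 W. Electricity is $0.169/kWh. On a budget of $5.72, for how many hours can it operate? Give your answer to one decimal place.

Energy budget = $5.72 / $0.169 per kWh = 33.85 kWh = 33,846 Wh
Runtime = 33,846 Wh / 69 W = 490.5 h

490.5 h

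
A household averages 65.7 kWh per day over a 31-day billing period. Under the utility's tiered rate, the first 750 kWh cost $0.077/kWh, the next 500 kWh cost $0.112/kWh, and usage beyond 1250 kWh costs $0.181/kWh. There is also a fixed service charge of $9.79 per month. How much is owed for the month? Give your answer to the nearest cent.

Usage = 65.7 kWh/day × 31 days = 2036.7 kWh
First 750 kWh × $0.077 = $57.75
Next 500 kWh × $0.112 = $56.00
Remaining 786.7 kWh × $0.181 = $142.39
Energy charge = $256.14; + service $9.79 = $265.93

$265.93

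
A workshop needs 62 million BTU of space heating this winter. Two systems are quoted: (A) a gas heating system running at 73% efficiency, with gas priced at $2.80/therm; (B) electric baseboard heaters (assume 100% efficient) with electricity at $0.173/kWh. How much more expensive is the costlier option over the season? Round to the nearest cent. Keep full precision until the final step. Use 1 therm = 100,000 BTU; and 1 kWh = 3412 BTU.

$765.53

Heat load = 62 × 10⁶ BTU = 62,000,000 BTU
Gas: input = 62,000,000 / 0.73 = 84,931,507 BTU = 849.3 therm → 849.3 × $2.80 = $2,378.08
Electric: 62,000,000 BTU / 3412 = 18,170 kWh → × $0.173 = $3,143.61
Difference = |$2,378.08 − $3,143.61| = $765.53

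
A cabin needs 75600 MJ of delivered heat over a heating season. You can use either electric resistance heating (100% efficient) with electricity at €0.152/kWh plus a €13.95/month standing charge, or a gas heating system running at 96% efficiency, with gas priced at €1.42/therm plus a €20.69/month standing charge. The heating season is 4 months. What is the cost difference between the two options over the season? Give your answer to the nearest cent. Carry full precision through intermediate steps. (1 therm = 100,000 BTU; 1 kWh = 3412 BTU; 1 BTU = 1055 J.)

Heat load = 75600 MJ = 75,600,000,000 J / 1055 = 71,658,768 BTU
Gas: input = 71,658,768 / 0.96 = 74,644,550 BTU = 746.4 therm → 746.4 × €1.42 = €1,059.95; + 4 × €20.69 standing = €1,142.71
Electric: 71,658,768 BTU / 3412 = 21,000 kWh → × €0.152 = €3,192.30; + 4 × €13.95 standing = €3,248.10
Difference = |€1,142.71 − €3,248.10| = €2,105.39

€2105.39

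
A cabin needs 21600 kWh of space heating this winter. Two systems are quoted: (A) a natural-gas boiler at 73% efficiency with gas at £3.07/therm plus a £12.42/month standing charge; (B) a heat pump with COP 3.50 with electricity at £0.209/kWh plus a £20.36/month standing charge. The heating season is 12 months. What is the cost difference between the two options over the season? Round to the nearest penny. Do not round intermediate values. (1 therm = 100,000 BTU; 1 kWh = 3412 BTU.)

Heat load = 21600 kWh × 3412 = 73,699,200 BTU
Gas: input = 73,699,200 / 0.73 = 100,957,808 BTU = 1,010 therm → 1,010 × £3.07 = £3,099.40; + 12 × £12.42 standing = £3,248.44
Heat pump: 73,699,200 BTU / 3412 = 21,600 kWh heat; / 3.50 = 6,171 kWh in → × £0.209 = £1,289.83; + 12 × £20.36 standing = £1,534.15
Difference = |£3,248.44 − £1,534.15| = £1,714.30

£1714.30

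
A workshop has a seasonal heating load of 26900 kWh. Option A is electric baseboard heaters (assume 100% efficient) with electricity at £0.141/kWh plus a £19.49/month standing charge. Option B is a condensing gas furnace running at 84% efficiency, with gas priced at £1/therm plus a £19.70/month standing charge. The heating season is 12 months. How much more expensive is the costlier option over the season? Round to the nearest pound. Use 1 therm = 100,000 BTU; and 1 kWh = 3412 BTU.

£2698

Heat load = 26900 kWh × 3412 = 91,782,800 BTU
Gas: input = 91,782,800 / 0.84 = 109,265,238 BTU = 1,093 therm → 1,093 × £1 = £1,092.65; + 12 × £19.70 standing = £1,329.05
Electric: 91,782,800 BTU / 3412 = 26,900 kWh → × £0.141 = £3,792.90; + 12 × £19.49 standing = £4,026.78
Difference = |£1,329.05 − £4,026.78| = £2,697.73 ≈ £2698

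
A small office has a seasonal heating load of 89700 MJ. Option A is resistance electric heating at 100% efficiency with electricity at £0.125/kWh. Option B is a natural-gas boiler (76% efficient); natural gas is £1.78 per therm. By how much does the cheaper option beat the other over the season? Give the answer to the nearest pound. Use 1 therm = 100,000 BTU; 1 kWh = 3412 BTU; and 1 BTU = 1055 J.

£1124

Heat load = 89700 MJ = 89,700,000,000 J / 1055 = 85,023,697 BTU
Gas: input = 85,023,697 / 0.760 = 111,873,285 BTU = 1,119 therm → 1,119 × £1.78 = £1,991.34
Electric: 85,023,697 BTU / 3412 = 24,920 kWh → × £0.125 = £3,114.88
Difference = |£1,991.34 − £3,114.88| = £1,123.53 ≈ £1124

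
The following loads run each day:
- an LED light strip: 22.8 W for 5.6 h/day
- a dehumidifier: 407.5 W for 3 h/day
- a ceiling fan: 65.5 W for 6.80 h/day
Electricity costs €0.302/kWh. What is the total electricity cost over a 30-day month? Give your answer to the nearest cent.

€16.27

LED light strip: 22.8 W × 5.6 h × 30 d = 3,830 Wh = 3.83 kWh
dehumidifier: 407.5 W × 3 h × 30 d = 36,675 Wh = 36.67 kWh
ceiling fan: 65.5 W × 6.80 h × 30 d = 13,362 Wh = 13.36 kWh
Total energy = 3.83 + 36.67 + 13.36 = 53.87 kWh
Cost = 53.87 kWh × €0.302 = €16.27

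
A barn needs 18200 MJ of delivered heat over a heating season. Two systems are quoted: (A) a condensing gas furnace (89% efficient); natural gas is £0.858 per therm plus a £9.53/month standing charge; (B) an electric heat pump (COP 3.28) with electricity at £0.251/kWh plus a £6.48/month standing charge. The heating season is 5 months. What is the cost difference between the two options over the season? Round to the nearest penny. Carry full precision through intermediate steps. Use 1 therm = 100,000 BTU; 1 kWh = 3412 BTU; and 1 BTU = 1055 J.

£205.35

Heat load = 18200 MJ = 18,200,000,000 J / 1055 = 17,251,185 BTU
Gas: input = 17,251,185 / 0.89 = 19,383,354 BTU = 193.8 therm → 193.8 × £0.858 = £166.31; + 5 × £9.53 standing = £213.96
Heat pump: 17,251,185 BTU / 3412 = 5,056 kWh heat; / 3.28 = 1,541 kWh in → × £0.251 = £386.91; + 5 × £6.48 standing = £419.31
Difference = |£213.96 − £419.31| = £205.35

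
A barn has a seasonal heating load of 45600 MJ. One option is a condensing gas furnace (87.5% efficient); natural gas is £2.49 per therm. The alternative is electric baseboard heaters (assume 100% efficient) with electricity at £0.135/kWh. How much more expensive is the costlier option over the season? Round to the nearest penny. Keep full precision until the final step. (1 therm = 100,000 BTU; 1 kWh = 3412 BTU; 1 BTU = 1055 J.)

Heat load = 45600 MJ = 45,600,000,000 J / 1055 = 43,222,749 BTU
Gas: input = 43,222,749 / 0.875 = 49,397,427 BTU = 494 therm → 494 × £2.49 = £1,230.00
Electric: 43,222,749 BTU / 3412 = 12,670 kWh → × £0.135 = £1,710.16
Difference = |£1,230.00 − £1,710.16| = £480.17

£480.17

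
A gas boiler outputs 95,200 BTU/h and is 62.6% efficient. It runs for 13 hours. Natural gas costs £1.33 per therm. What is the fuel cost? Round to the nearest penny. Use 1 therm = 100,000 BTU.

Heat delivered = 95,200 BTU/h × 13 h = 1,237,600 BTU
Gas input = 1,237,600 / 0.626 = 1,976,997 BTU
= 1,976,997 / 100,000 = 19.77 therm
Cost = 19.77 × £1.33/therm = £26.29

£26.29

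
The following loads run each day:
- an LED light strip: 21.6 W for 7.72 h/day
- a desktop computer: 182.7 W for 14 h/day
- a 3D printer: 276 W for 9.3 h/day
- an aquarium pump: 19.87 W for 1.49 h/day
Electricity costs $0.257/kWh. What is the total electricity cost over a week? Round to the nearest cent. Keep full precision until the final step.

$9.57

LED light strip: 21.6 W × 7.72 h × 7 d = 1,167 Wh = 1.167 kWh
desktop computer: 182.7 W × 14 h × 7 d = 17,905 Wh = 17.9 kWh
3D printer: 276 W × 9.3 h × 7 d = 17,968 Wh = 17.97 kWh
aquarium pump: 19.87 W × 1.49 h × 7 d = 207 Wh = 0.2072 kWh
Total energy = 1.167 + 17.9 + 17.97 + 0.2072 = 37.25 kWh
Cost = 37.25 kWh × $0.257 = $9.57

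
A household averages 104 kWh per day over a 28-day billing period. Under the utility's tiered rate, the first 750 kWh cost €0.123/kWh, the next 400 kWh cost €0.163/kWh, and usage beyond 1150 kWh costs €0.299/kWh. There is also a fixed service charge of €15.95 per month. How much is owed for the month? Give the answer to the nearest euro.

€700

Usage = 104 kWh/day × 28 days = 2912 kWh
First 750 kWh × €0.123 = €92.25
Next 400 kWh × €0.163 = €65.20
Remaining 1762 kWh × €0.299 = €526.84
Energy charge = €684.29; + service €15.95 = €700.24 ≈ €700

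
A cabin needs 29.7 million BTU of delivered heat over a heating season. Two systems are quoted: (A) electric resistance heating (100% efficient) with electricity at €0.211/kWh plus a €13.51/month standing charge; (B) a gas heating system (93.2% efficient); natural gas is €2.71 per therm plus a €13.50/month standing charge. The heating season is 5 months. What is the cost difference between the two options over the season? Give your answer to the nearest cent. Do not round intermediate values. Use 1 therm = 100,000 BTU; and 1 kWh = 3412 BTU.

€973.12

Heat load = 29.7 × 10⁶ BTU = 29,700,000 BTU
Gas: input = 29,700,000 / 0.932 = 31,866,953 BTU = 318.7 therm → 318.7 × €2.71 = €863.59; + 5 × €13.50 standing = €931.09
Electric: 29,700,000 BTU / 3412 = 8,705 kWh → × €0.211 = €1,836.66; + 5 × €13.51 standing = €1,904.21
Difference = |€931.09 − €1,904.21| = €973.12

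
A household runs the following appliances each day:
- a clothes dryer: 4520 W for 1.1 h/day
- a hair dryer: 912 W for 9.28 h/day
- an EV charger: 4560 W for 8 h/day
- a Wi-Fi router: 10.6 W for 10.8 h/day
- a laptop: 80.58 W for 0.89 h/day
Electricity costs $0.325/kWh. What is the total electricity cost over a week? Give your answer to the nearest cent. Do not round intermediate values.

$113.98

clothes dryer: 4520 W × 1.1 h × 7 d = 34,804 Wh = 34.8 kWh
hair dryer: 912 W × 9.28 h × 7 d = 59,244 Wh = 59.24 kWh
EV charger: 4560 W × 8 h × 7 d = 255,360 Wh = 255.4 kWh
Wi-Fi router: 10.6 W × 10.8 h × 7 d = 801 Wh = 0.8014 kWh
laptop: 80.58 W × 0.89 h × 7 d = 502 Wh = 0.502 kWh
Total energy = 34.8 + 59.24 + 255.4 + 0.8014 + 0.502 = 350.7 kWh
Cost = 350.7 kWh × $0.325 = $113.98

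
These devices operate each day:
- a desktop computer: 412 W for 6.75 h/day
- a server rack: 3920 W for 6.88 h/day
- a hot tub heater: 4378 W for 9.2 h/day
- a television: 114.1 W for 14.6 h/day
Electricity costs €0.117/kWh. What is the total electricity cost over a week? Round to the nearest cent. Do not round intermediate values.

€58.72

desktop computer: 412 W × 6.75 h × 7 d = 19,467 Wh = 19.47 kWh
server rack: 3920 W × 6.88 h × 7 d = 188,787 Wh = 188.8 kWh
hot tub heater: 4378 W × 9.2 h × 7 d = 281,943 Wh = 281.9 kWh
television: 114.1 W × 14.6 h × 7 d = 11,661 Wh = 11.66 kWh
Total energy = 19.47 + 188.8 + 281.9 + 11.66 = 501.9 kWh
Cost = 501.9 kWh × €0.117 = €58.72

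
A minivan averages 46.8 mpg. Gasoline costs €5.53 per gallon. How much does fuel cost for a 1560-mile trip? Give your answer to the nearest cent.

Fuel = 1560 mi / 46.8 mpg = 33.33 gal
Cost = 33.33 gal × €5.53/gal = €184.33

€184.33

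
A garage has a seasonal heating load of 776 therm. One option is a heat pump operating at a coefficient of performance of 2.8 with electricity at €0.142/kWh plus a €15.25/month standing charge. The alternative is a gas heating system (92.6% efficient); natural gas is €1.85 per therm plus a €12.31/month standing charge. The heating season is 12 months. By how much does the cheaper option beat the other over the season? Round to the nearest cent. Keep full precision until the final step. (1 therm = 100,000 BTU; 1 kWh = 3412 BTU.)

Heat load = 776 therm × 100,000 = 77,600,000 BTU
Gas: input = 77,600,000 / 0.926 = 83,801,296 BTU = 838 therm → 838 × €1.85 = €1,550.32; + 12 × €12.31 standing = €1,698.04
Heat pump: 77,600,000 BTU / 3412 = 22,740 kWh heat; / 2.8 = 8,123 kWh in → × €0.142 = €1,153.41; + 12 × €15.25 standing = €1,336.41
Difference = |€1,698.04 − €1,336.41| = €361.64

€361.64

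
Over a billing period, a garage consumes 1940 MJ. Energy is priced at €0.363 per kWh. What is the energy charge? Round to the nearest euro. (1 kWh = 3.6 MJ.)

1940 MJ × (0.27778 kWh/MJ) = 538.9 kWh
Cost = 538.9 kWh × €0.363/kWh = €195.62 ≈ €196

€196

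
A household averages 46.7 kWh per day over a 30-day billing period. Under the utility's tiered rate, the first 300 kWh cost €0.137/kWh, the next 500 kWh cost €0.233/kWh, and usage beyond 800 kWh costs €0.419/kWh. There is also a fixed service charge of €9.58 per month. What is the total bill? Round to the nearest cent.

Usage = 46.7 kWh/day × 30 days = 1401 kWh
First 300 kWh × €0.137 = €41.10
Next 500 kWh × €0.233 = €116.50
Remaining 601 kWh × €0.419 = €251.82
Energy charge = €409.42; + service €9.58 = €419.00

€419.00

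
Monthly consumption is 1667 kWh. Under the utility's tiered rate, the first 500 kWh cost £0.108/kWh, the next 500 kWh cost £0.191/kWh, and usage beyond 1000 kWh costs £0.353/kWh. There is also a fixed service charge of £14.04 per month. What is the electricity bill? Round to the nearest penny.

£398.99

First 500 kWh × £0.108 = £54.00
Next 500 kWh × £0.191 = £95.50
Remaining 667 kWh × £0.353 = £235.45
Energy charge = £384.95; + service £14.04 = £398.99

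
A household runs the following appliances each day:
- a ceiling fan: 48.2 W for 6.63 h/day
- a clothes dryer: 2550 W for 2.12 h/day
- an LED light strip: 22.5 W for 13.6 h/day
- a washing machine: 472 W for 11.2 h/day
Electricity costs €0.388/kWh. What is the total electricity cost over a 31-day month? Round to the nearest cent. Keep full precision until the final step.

€136.13

ceiling fan: 48.2 W × 6.63 h × 31 d = 9,907 Wh = 9.907 kWh
clothes dryer: 2550 W × 2.12 h × 31 d = 167,586 Wh = 167.6 kWh
LED light strip: 22.5 W × 13.6 h × 31 d = 9,486 Wh = 9.486 kWh
washing machine: 472 W × 11.2 h × 31 d = 163,878 Wh = 163.9 kWh
Total energy = 9.907 + 167.6 + 9.486 + 163.9 = 350.9 kWh
Cost = 350.9 kWh × €0.388 = €136.13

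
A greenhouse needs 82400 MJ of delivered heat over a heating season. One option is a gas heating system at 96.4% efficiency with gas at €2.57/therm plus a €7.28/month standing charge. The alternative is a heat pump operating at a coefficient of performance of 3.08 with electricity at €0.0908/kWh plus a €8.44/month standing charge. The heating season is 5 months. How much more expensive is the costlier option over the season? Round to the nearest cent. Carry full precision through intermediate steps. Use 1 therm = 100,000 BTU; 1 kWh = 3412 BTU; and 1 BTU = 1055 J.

Heat load = 82400 MJ = 82,400,000,000 J / 1055 = 78,104,265 BTU
Gas: input = 78,104,265 / 0.964 = 81,021,022 BTU = 810.2 therm → 810.2 × €2.57 = €2,082.24; + 5 × €7.28 standing = €2,118.64
Heat pump: 78,104,265 BTU / 3412 = 22,890 kWh heat; / 3.08 = 7,432 kWh in → × €0.0908 = €674.84; + 5 × €8.44 standing = €717.04
Difference = |€2,118.64 − €717.04| = €1,401.60

€1401.60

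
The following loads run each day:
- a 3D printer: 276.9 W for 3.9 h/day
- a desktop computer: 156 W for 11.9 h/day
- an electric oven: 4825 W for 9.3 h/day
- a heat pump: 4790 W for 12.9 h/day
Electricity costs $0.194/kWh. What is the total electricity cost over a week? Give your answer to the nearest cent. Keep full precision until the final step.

3D printer: 276.9 W × 3.9 h × 7 d = 7,559 Wh = 7.559 kWh
desktop computer: 156 W × 11.9 h × 7 d = 12,995 Wh = 12.99 kWh
electric oven: 4825 W × 9.3 h × 7 d = 314,108 Wh = 314.1 kWh
heat pump: 4790 W × 12.9 h × 7 d = 432,537 Wh = 432.5 kWh
Total energy = 7.559 + 12.99 + 314.1 + 432.5 = 767.2 kWh
Cost = 767.2 kWh × $0.194 = $148.84

$148.84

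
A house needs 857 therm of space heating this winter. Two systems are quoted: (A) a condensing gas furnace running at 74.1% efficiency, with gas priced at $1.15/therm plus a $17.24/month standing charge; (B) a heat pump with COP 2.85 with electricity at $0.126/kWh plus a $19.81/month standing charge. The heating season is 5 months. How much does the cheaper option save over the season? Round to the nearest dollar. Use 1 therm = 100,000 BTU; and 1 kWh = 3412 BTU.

$207

Heat load = 857 therm × 100,000 = 85,700,000 BTU
Gas: input = 85,700,000 / 0.741 = 115,654,521 BTU = 1,157 therm → 1,157 × $1.15 = $1,330.03; + 5 × $17.24 standing = $1,416.23
Heat pump: 85,700,000 BTU / 3412 = 25,120 kWh heat; / 2.85 = 8,813 kWh in → × $0.126 = $1,110.45; + 5 × $19.81 standing = $1,209.50
Difference = |$1,416.23 − $1,209.50| = $206.73 ≈ $207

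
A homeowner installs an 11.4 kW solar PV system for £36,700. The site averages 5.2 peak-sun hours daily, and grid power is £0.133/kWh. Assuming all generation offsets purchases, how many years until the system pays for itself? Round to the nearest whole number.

Daily generation = 11.4 kW × 5.2 h = 59.28 kWh
Annual generation = 59.28 × 365 = 21637 kWh
Annual savings = 21637 × £0.133 = £2,877.75
Payback = £36,700 / £2,877.75 = 12.8 years

13 years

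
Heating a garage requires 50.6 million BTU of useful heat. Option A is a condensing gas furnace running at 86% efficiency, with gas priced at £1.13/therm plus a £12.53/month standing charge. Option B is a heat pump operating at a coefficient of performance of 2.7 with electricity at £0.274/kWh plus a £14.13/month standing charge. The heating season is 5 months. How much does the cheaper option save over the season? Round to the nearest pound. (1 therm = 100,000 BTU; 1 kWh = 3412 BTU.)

Heat load = 50.6 × 10⁶ BTU = 50,600,000 BTU
Gas: input = 50,600,000 / 0.860 = 58,837,209 BTU = 588.4 therm → 588.4 × £1.13 = £664.86; + 5 × £12.53 standing = £727.51
Heat pump: 50,600,000 BTU / 3412 = 14,830 kWh heat; / 2.7 = 5,493 kWh in → × £0.274 = £1,504.97; + 5 × £14.13 standing = £1,575.62
Difference = |£727.51 − £1,575.62| = £848.11 ≈ £848

£848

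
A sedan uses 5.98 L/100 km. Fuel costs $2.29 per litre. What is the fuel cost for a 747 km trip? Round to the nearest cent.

Fuel = 5.98 L/100 km × 747 km / 100 = 44.67 L
Cost = 44.67 L × $2.29/L = $102.30

$102.30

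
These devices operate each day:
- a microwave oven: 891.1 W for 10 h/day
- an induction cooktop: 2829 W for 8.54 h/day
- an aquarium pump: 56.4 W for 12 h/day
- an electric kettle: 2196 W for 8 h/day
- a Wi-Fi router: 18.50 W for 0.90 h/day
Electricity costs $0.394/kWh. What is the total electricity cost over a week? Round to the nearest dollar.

microwave oven: 891.1 W × 10 h × 7 d = 62,377 Wh = 62.38 kWh
induction cooktop: 2829 W × 8.54 h × 7 d = 169,118 Wh = 169.1 kWh
aquarium pump: 56.4 W × 12 h × 7 d = 4,738 Wh = 4.738 kWh
electric kettle: 2196 W × 8 h × 7 d = 122,976 Wh = 123 kWh
Wi-Fi router: 18.50 W × 0.90 h × 7 d = 117 Wh = 0.1166 kWh
Total energy = 62.38 + 169.1 + 4.738 + 123 + 0.1166 = 359.3 kWh
Cost = 359.3 kWh × $0.394 = $141.57 ≈ $142

$142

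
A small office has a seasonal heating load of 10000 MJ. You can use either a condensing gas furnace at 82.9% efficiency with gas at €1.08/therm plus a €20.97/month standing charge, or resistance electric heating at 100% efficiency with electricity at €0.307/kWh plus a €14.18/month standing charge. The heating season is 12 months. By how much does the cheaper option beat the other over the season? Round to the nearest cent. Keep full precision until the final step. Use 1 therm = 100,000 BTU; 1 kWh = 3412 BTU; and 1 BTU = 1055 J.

Heat load = 10000 MJ = 10,000,000,000 J / 1055 = 9,478,673 BTU
Gas: input = 9,478,673 / 0.829 = 11,433,864 BTU = 114.3 therm → 114.3 × €1.08 = €123.49; + 12 × €20.97 standing = €375.13
Electric: 9,478,673 BTU / 3412 = 2,778 kWh → × €0.307 = €852.86; + 12 × €14.18 standing = €1,023.02
Difference = |€375.13 − €1,023.02| = €647.89

€647.89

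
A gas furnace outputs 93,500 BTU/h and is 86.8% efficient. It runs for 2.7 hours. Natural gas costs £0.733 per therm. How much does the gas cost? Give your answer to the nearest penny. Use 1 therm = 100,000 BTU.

£2.13

Heat delivered = 93,500 BTU/h × 2.7 h = 252,450 BTU
Gas input = 252,450 / 0.868 = 290,841 BTU
= 290,841 / 100,000 = 2.908 therm
Cost = 2.908 × £0.733/therm = £2.13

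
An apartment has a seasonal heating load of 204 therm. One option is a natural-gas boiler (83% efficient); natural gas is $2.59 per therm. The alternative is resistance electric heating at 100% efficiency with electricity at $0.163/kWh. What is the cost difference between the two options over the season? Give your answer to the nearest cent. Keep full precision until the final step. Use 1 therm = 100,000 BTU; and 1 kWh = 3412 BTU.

Heat load = 204 therm × 100,000 = 20,400,000 BTU
Gas: input = 20,400,000 / 0.83 = 24,578,313 BTU = 245.8 therm → 245.8 × $2.59 = $636.58
Electric: 20,400,000 BTU / 3412 = 5,979 kWh → × $0.163 = $974.56
Difference = |$636.58 − $974.56| = $337.98

$337.98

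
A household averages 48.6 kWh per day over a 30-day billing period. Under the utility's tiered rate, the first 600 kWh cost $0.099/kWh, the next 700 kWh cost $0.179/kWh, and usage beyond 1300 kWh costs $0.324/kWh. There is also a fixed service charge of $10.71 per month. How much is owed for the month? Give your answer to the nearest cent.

$246.60

Usage = 48.6 kWh/day × 30 days = 1458 kWh
First 600 kWh × $0.099 = $59.40
Next 700 kWh × $0.179 = $125.30
Remaining 158 kWh × $0.324 = $51.19
Energy charge = $235.89; + service $10.71 = $246.60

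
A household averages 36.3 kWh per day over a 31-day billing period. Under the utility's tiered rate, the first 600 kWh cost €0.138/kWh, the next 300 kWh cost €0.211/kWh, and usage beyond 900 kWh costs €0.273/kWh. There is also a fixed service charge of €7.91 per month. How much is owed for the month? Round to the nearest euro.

Usage = 36.3 kWh/day × 31 days = 1125.3 kWh
First 600 kWh × €0.138 = €82.80
Next 300 kWh × €0.211 = €63.30
Remaining 225.3 kWh × €0.273 = €61.51
Energy charge = €207.61; + service €7.91 = €215.52 ≈ €216

€216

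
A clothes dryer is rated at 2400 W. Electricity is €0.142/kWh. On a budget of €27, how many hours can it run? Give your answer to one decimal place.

79.2 h

Energy budget = €27 / €0.142 per kWh = 190.1 kWh = 190,141 Wh
Runtime = 190,141 Wh / 2400 W = 79.23 h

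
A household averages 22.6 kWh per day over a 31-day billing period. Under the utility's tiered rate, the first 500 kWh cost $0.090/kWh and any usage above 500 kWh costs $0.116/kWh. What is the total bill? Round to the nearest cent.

Usage = 22.6 kWh/day × 31 days = 700.6 kWh
First 500 kWh × $0.090 = $45.00
Remaining 200.6 kWh × $0.116 = $23.27
Total = $68.27

$68.27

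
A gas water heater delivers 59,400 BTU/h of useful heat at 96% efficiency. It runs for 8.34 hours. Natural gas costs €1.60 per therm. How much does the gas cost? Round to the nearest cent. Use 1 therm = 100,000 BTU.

Heat delivered = 59,400 BTU/h × 8.34 h = 495,396 BTU
Gas input = 495,396 / 0.96 = 516,038 BTU
= 516,038 / 100,000 = 5.16 therm
Cost = 5.16 × €1.60/therm = €8.26

€8.26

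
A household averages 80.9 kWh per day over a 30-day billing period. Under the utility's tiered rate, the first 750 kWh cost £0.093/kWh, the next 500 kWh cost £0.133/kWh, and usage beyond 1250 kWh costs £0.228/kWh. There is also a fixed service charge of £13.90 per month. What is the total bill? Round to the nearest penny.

Usage = 80.9 kWh/day × 30 days = 2427 kWh
First 750 kWh × £0.093 = £69.75
Next 500 kWh × £0.133 = £66.50
Remaining 1177 kWh × £0.228 = £268.36
Energy charge = £404.61; + service £13.90 = £418.51

£418.51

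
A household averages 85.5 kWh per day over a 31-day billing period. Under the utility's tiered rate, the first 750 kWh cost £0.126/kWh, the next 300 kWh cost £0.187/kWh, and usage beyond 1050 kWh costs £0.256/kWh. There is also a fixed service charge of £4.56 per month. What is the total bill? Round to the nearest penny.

£564.89

Usage = 85.5 kWh/day × 31 days = 2650.5 kWh
First 750 kWh × £0.126 = £94.50
Next 300 kWh × £0.187 = £56.10
Remaining 1600.5 kWh × £0.256 = £409.73
Energy charge = £560.33; + service £4.56 = £564.89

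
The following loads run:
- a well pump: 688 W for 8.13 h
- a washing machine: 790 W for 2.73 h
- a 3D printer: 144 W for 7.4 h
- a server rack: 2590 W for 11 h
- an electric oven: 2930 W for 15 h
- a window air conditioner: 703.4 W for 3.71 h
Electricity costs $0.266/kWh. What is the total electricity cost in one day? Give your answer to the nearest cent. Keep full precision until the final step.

well pump: 688 W × 8.13 h = 5,593 Wh = 5.593 kWh
washing machine: 790 W × 2.73 h = 2,157 Wh = 2.157 kWh
3D printer: 144 W × 7.4 h = 1,066 Wh = 1.066 kWh
server rack: 2590 W × 11 h = 28,490 Wh = 28.49 kWh
electric oven: 2930 W × 15 h = 43,950 Wh = 43.95 kWh
window air conditioner: 703.4 W × 3.71 h = 2,610 Wh = 2.61 kWh
Total energy = 5.593 + 2.157 + 1.066 + 28.49 + 43.95 + 2.61 = 83.87 kWh
Cost = 83.87 kWh × $0.266 = $22.31

$22.31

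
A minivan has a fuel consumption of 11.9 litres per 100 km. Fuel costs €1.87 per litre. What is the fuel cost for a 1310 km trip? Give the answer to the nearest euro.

Fuel = 11.9 L/100 km × 1310 km / 100 = 155.9 L
Cost = 155.9 L × €1.87/L = €291.51 ≈ €292

€292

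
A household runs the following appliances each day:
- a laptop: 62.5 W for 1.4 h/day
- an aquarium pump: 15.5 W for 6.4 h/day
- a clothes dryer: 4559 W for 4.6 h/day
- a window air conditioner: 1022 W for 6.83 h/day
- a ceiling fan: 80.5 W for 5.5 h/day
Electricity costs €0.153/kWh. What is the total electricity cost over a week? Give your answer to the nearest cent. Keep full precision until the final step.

€30.61

laptop: 62.5 W × 1.4 h × 7 d = 612 Wh = 0.6125 kWh
aquarium pump: 15.5 W × 6.4 h × 7 d = 694 Wh = 0.6944 kWh
clothes dryer: 4559 W × 4.6 h × 7 d = 146,800 Wh = 146.8 kWh
window air conditioner: 1022 W × 6.83 h × 7 d = 48,862 Wh = 48.86 kWh
ceiling fan: 80.5 W × 5.5 h × 7 d = 3,099 Wh = 3.099 kWh
Total energy = 0.6125 + 0.6944 + 146.8 + 48.86 + 3.099 = 200.1 kWh
Cost = 200.1 kWh × €0.153 = €30.61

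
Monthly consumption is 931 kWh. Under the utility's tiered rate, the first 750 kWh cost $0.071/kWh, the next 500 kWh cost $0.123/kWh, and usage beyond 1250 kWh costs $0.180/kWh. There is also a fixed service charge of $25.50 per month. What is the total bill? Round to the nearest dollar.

$101

First 750 kWh × $0.071 = $53.25
Next 181 kWh × $0.123 = $22.26
Remaining tier: 0 kWh (not reached)
Energy charge = $75.51; + service $25.50 = $101.01 ≈ $101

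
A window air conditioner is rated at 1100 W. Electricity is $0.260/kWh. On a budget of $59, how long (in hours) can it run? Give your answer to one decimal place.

Energy budget = $59 / $0.260 per kWh = 226.9 kWh = 226,923 Wh
Runtime = 226,923 Wh / 1100 W = 206.3 h

206.3 h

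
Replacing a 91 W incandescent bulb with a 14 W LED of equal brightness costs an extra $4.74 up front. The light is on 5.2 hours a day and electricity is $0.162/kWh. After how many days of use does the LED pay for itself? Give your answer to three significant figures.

73.1 days

Power saved = 91 − 14 = 77 W
Daily energy saved = 77 W × 5.2 h = 400.4 Wh = 0.4004 kWh
Daily savings = 0.4004 × $0.162 = $0.0649
Payback = $4.74 / $0.0649 per day = 73.08 days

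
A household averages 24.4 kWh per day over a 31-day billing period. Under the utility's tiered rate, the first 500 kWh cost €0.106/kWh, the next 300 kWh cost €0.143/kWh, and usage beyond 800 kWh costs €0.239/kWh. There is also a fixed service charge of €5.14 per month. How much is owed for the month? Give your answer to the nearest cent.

Usage = 24.4 kWh/day × 31 days = 756.4 kWh
First 500 kWh × €0.106 = €53.00
Next 256.4 kWh × €0.143 = €36.67
Remaining tier: 0 kWh (not reached)
Energy charge = €89.67; + service €5.14 = €94.81

€94.81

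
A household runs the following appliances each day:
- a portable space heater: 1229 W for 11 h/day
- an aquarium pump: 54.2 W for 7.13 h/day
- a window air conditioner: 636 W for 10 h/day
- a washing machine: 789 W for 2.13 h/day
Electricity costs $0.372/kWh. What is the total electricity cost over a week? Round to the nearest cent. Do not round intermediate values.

$57.15

portable space heater: 1229 W × 11 h × 7 d = 94,633 Wh = 94.63 kWh
aquarium pump: 54.2 W × 7.13 h × 7 d = 2,705 Wh = 2.705 kWh
window air conditioner: 636 W × 10 h × 7 d = 44,520 Wh = 44.52 kWh
washing machine: 789 W × 2.13 h × 7 d = 11,764 Wh = 11.76 kWh
Total energy = 94.63 + 2.705 + 44.52 + 11.76 = 153.6 kWh
Cost = 153.6 kWh × $0.372 = $57.15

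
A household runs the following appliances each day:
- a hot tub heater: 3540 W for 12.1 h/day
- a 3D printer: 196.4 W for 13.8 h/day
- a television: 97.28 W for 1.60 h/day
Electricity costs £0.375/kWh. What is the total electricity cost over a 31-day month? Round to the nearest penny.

£531.26

hot tub heater: 3540 W × 12.1 h × 31 d = 1,327,854 Wh = 1,328 kWh
3D printer: 196.4 W × 13.8 h × 31 d = 84,020 Wh = 84.02 kWh
television: 97.28 W × 1.60 h × 31 d = 4,825 Wh = 4.825 kWh
Total energy = 1,328 + 84.02 + 4.825 = 1,417 kWh
Cost = 1,417 kWh × £0.375 = £531.26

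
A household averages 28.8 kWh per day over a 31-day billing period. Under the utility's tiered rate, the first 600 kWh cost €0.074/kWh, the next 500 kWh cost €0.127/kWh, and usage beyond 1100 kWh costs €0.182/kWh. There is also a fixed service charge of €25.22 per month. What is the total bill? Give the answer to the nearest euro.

€107

Usage = 28.8 kWh/day × 31 days = 892.8 kWh
First 600 kWh × €0.074 = €44.40
Next 292.8 kWh × €0.127 = €37.19
Remaining tier: 0 kWh (not reached)
Energy charge = €81.59; + service €25.22 = €106.81 ≈ €107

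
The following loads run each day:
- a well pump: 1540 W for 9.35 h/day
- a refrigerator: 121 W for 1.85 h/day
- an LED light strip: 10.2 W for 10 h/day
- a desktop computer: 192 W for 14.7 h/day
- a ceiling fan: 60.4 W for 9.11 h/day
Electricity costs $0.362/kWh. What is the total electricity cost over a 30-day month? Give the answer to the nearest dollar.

well pump: 1540 W × 9.35 h × 30 d = 431,970 Wh = 432 kWh
refrigerator: 121 W × 1.85 h × 30 d = 6,716 Wh = 6.716 kWh
LED light strip: 10.2 W × 10 h × 30 d = 3,060 Wh = 3.06 kWh
desktop computer: 192 W × 14.7 h × 30 d = 84,672 Wh = 84.67 kWh
ceiling fan: 60.4 W × 9.11 h × 30 d = 16,507 Wh = 16.51 kWh
Total energy = 432 + 6.716 + 3.06 + 84.67 + 16.51 = 542.9 kWh
Cost = 542.9 kWh × $0.362 = $196.54 ≈ $197

$197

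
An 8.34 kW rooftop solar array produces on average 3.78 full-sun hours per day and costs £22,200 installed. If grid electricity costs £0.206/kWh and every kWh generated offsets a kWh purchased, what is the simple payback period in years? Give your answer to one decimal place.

9.4 years

Daily generation = 8.34 kW × 3.78 h = 31.53 kWh
Annual generation = 31.53 × 365 = 11507 kWh
Annual savings = 11507 × £0.206 = £2,370.38
Payback = £22,200 / £2,370.38 = 9.37 years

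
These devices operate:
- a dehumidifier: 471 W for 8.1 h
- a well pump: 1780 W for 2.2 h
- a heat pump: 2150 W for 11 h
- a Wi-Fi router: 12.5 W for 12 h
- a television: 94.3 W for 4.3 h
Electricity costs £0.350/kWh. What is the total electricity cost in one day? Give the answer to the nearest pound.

£11

dehumidifier: 471 W × 8.1 h = 3,815 Wh = 3.815 kWh
well pump: 1780 W × 2.2 h = 3,916 Wh = 3.916 kWh
heat pump: 2150 W × 11 h = 23,650 Wh = 23.65 kWh
Wi-Fi router: 12.5 W × 12 h = 150 Wh = 0.15 kWh
television: 94.3 W × 4.3 h = 405 Wh = 0.4055 kWh
Total energy = 3.815 + 3.916 + 23.65 + 0.15 + 0.4055 = 31.94 kWh
Cost = 31.94 kWh × £0.350 = £11.18 ≈ £11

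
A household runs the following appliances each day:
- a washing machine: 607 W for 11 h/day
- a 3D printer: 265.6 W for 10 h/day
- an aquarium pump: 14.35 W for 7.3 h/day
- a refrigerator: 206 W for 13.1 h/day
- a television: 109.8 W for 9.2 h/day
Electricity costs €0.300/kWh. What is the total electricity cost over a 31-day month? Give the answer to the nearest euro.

washing machine: 607 W × 11 h × 31 d = 206,987 Wh = 207 kWh
3D printer: 265.6 W × 10 h × 31 d = 82,336 Wh = 82.34 kWh
aquarium pump: 14.35 W × 7.3 h × 31 d = 3,247 Wh = 3.247 kWh
refrigerator: 206 W × 13.1 h × 31 d = 83,657 Wh = 83.66 kWh
television: 109.8 W × 9.2 h × 31 d = 31,315 Wh = 31.31 kWh
Total energy = 207 + 82.34 + 3.247 + 83.66 + 31.31 = 407.5 kWh
Cost = 407.5 kWh × €0.300 = €122.26 ≈ €122

€122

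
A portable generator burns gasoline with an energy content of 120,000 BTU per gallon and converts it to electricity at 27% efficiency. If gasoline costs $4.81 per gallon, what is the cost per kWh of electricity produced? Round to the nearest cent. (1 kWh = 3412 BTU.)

Electrical output per gallon = 120,000 BTU × 0.27 / 3412 BTU/kWh = 9.496 kWh
Cost per kWh = $4.81 / 9.496 kWh = $0.507

$0.51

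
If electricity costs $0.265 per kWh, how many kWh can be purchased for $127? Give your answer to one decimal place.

479.2 kWh

$127 / $0.265 per kWh = 479.2 kWh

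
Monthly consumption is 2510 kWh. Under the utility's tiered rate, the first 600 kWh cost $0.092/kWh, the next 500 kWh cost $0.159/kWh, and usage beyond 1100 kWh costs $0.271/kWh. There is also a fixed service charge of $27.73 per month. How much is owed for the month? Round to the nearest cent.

$544.54

First 600 kWh × $0.092 = $55.20
Next 500 kWh × $0.159 = $79.50
Remaining 1410 kWh × $0.271 = $382.11
Energy charge = $516.81; + service $27.73 = $544.54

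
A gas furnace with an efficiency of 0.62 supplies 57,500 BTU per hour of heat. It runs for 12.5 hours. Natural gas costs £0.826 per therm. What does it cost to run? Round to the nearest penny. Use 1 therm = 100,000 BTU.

Heat delivered = 57,500 BTU/h × 12.5 h = 718,750 BTU
Gas input = 718,750 / 0.62 = 1,159,274 BTU
= 1,159,274 / 100,000 = 11.59 therm
Cost = 11.59 × £0.826/therm = £9.58

£9.58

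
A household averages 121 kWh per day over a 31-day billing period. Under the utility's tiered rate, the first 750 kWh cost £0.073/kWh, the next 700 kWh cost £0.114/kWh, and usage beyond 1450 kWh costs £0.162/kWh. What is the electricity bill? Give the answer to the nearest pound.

Usage = 121 kWh/day × 31 days = 3751 kWh
First 750 kWh × £0.073 = £54.75
Next 700 kWh × £0.114 = £79.80
Remaining 2301 kWh × £0.162 = £372.76
Total = £507.31 ≈ £507

£507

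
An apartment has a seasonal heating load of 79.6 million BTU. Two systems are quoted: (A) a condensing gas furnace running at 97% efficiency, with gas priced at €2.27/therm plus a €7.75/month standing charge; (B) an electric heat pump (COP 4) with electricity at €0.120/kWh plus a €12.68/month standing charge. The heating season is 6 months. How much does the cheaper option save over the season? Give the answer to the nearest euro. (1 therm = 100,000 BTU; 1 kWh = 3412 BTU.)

€1133

Heat load = 79.6 × 10⁶ BTU = 79,600,000 BTU
Gas: input = 79,600,000 / 0.97 = 82,061,856 BTU = 820.6 therm → 820.6 × €2.27 = €1,862.80; + 6 × €7.75 standing = €1,909.30
Heat pump: 79,600,000 BTU / 3412 = 23,330 kWh heat; / 4 = 5,832 kWh in → × €0.120 = €699.88; + 6 × €12.68 standing = €775.96
Difference = |€1,909.30 − €775.96| = €1,133.34 ≈ €1133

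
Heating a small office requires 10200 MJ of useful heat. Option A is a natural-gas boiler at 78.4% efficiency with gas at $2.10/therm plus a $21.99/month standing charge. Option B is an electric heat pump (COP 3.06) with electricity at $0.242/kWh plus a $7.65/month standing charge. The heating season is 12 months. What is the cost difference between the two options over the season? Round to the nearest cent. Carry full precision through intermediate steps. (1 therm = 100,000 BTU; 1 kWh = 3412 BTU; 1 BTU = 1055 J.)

Heat load = 10200 MJ = 10,200,000,000 J / 1055 = 9,668,246 BTU
Gas: input = 9,668,246 / 0.784 = 12,331,947 BTU = 123.3 therm → 123.3 × $2.10 = $258.97; + 12 × $21.99 standing = $522.85
Heat pump: 9,668,246 BTU / 3412 = 2,834 kWh heat; / 3.06 = 926 kWh in → × $0.242 = $224.10; + 12 × $7.65 standing = $315.90
Difference = |$522.85 − $315.90| = $206.96

$206.96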